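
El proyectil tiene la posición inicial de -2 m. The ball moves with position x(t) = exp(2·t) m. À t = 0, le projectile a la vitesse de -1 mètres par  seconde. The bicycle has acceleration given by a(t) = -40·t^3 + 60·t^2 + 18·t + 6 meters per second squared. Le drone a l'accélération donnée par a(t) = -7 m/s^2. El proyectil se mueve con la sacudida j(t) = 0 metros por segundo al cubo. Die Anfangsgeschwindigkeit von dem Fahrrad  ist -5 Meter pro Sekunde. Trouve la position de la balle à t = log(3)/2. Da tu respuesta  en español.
De la ecuación de la posición x(t) = exp(2·t), sustituimos t = log(3)/2 para obtener x = 3.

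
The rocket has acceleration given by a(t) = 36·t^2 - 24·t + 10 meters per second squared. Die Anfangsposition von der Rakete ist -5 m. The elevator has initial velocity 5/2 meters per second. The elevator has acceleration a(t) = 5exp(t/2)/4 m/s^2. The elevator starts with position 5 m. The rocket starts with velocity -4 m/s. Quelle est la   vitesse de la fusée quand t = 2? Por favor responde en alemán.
Wir müssen unsere Gleichung für die Beschleunigung a(t) = 36·t^2 - 24·t + 10 1-mal integrieren. Die Stammfunktion von der Beschleunigung, mit v(0) = -4, ergibt die Geschwindigkeit: v(t) = 12·t^3 - 12·t^2 + 10·t - 4. Wir haben die Geschwindigkeit v(t) = 12·t^3 - 12·t^2 + 10·t - 4. Durch Einsetzen von t = 2: v(2) = 64.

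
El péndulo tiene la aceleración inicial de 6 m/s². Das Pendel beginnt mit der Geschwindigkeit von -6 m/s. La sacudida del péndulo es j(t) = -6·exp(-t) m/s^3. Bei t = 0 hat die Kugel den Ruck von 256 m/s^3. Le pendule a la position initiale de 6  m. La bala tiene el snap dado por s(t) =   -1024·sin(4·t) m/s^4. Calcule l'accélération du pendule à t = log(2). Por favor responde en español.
Partiendo de la sacudida j(t) = -6·exp(-t), tomamos 1 integral. La integral de la sacudida es la aceleración. Usando a(0) = 6, obtenemos a(t) = 6·exp(-t). Usando a(t) = 6·exp(-t) y sustituyendo t = log(2), encontramos a = 3.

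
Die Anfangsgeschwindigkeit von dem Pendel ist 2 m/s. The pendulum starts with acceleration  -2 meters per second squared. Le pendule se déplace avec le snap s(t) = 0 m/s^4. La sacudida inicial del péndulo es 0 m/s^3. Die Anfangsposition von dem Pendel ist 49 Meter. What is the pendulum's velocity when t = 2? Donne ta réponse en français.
En partant du snap s(t) = 0, nous prenons 3 primitives. La primitive du snap est le jerk. En utilisant j(0) = 0, nous obtenons j(t) = 0. La primitive du jerk est l'accélération. En utilisant a(0) = -2, nous obtenons a(t) = -2. En intégrant l'accélération et en utilisant la condition initiale v(0) = 2, nous obtenons v(t) = 2 - 2·t. Nous avons la vitesse v(t) = 2 - 2·t. En substituant t = 2: v(2) = -2.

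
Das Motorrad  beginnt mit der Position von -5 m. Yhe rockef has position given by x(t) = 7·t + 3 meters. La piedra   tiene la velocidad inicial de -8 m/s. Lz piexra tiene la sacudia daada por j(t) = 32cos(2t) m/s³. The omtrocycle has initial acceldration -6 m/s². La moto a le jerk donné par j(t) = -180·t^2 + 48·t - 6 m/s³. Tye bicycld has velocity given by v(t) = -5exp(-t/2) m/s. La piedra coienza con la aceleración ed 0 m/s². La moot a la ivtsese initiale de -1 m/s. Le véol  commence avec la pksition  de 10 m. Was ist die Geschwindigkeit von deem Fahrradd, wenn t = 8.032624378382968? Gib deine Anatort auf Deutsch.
Aus der Gleichung für die Geschwindigkeit v(t) = -5·exp(-t/2), setzen wir t = 8.032624378382968 ein und erhalten v = -0.0900964715377945.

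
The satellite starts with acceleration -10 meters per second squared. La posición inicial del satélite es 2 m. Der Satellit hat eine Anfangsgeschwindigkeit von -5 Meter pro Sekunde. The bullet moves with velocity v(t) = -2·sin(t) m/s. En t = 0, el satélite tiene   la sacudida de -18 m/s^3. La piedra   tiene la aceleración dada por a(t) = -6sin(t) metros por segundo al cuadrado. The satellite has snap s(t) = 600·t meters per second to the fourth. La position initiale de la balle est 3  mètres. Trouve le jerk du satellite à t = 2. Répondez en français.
Pour résoudre ceci, nous devons prendre 1 intégrale de notre équation du snap s(t) = 600·t. En prenant ∫s(t)dt et en appliquant j(0) = -18, nous trouvons j(t) = 300·t^2 - 18. En utilisant j(t) = 300·t^2 - 18 et en substituant t = 2, nous trouvons j = 1182.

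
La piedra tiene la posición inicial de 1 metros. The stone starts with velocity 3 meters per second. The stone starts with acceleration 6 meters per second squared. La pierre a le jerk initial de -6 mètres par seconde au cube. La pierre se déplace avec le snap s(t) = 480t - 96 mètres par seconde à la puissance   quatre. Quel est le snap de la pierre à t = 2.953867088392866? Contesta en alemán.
Aus der Gleichung für den Snap s(t) = 480·t - 96, setzen wir t = 2.953867088392866 ein und erhalten s = 1321.85620242858.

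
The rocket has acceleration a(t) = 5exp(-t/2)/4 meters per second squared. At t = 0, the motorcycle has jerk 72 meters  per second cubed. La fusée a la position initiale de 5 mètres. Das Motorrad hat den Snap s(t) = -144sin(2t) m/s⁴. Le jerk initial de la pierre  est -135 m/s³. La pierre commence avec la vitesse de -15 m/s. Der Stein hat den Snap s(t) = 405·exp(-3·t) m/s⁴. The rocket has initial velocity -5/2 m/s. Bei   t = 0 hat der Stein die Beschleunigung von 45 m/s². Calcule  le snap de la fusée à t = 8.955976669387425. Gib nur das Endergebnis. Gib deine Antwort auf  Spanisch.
El snap en t = 8.955976669387425 es s = 0.00354882348003446.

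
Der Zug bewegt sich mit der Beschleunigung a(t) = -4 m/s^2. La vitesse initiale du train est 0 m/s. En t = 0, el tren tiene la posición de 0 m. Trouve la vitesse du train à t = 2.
Pour résoudre ceci, nous devons prendre 1 intégrale de notre équation de l'accélération a(t) = -4. En prenant ∫a(t)dt et en appliquant v(0) = 0, nous trouvons v(t) = -4·t. Nous avons la vitesse v(t) = -4·t. En substituant t = 2: v(2) = -8.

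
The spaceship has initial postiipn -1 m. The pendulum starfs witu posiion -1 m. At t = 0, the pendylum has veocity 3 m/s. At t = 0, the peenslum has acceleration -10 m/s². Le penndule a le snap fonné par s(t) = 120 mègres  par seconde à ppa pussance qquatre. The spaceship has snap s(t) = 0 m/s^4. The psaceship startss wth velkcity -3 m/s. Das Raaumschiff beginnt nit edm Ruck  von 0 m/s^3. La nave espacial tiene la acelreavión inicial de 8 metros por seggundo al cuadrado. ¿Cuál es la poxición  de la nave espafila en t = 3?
Para resolver esto, necesitamos tomar 4 integrales de nuestra ecuación del snap s(t) = 0. Integrando el snap y usando la condición inicial j(0) = 0, obtenemos j(t) = 0. La integral de la sacudida es la aceleración. Usando a(0) = 8, obtenemos a(t) = 8. Integrando la aceleración y usando la condición inicial v(0) = -3, obtenemos v(t) = 8·t - 3. La integral de la velocidad, con x(0) = -1, da la posición: x(t) = 4·t^2 - 3·t - 1. De la ecuación de la posición x(t) = 4·t^2 - 3·t - 1, sustituimos t = 3 para obtener x = 26.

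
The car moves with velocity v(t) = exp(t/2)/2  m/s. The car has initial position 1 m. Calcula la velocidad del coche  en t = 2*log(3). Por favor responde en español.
Usando v(t) = exp(t/2)/2 y sustituyendo t = 2*log(3), encontramos v = 3/2.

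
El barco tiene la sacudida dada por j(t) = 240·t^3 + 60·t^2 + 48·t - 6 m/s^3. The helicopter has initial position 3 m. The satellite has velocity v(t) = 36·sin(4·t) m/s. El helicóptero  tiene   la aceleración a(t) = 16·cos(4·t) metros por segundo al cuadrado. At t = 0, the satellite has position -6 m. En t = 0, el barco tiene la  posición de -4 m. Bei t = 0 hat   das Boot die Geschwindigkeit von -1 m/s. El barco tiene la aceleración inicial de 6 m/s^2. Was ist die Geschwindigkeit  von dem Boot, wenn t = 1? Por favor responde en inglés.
To find the answer, we compute 2 antiderivatives of j(t) = 240·t^3 + 60·t^2 + 48·t - 6. The antiderivative of jerk is acceleration. Using a(0) = 6, we get a(t) = 60·t^4 + 20·t^3 + 24·t^2 - 6·t + 6. Finding the integral of a(t) and using v(0) = -1: v(t) = 12·t^5 + 5·t^4 + 8·t^3 - 3·t^2 + 6·t - 1. From the given velocity equation v(t) = 12·t^5 + 5·t^4 + 8·t^3 - 3·t^2 + 6·t - 1, we substitute t = 1 to get v = 27.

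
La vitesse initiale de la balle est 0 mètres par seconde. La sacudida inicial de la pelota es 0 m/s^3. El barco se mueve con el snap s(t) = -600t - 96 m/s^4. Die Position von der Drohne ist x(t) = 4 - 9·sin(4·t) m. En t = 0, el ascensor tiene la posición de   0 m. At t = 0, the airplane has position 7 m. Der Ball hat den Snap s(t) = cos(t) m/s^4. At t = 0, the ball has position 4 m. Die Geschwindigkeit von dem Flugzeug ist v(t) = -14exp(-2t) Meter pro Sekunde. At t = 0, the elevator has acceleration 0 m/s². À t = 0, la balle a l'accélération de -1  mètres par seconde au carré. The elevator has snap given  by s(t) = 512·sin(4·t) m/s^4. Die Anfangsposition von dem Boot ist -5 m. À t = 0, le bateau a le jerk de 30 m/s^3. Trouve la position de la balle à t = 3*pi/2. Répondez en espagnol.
Para resolver esto, necesitamos tomar 4 integrales de nuestra ecuación del snap s(t) = cos(t). Tomando ∫s(t)dt y aplicando j(0) = 0, encontramos j(t) = sin(t). Tomando ∫j(t)dt y aplicando a(0) = -1, encontramos a(t) = -cos(t). La integral de la aceleración es la velocidad. Usando v(0) = 0, obtenemos v(t) = -sin(t). Integrando la velocidad y usando la condición inicial x(0) = 4, obtenemos x(t) = cos(t) + 3. Tenemos la posición x(t) = cos(t) + 3. Sustituyendo t = 3*pi/2: x(3*pi/2) = 3.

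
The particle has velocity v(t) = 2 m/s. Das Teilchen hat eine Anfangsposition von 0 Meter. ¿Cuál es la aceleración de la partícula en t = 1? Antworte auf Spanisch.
Para resolver esto, necesitamos tomar 1 derivada de nuestra ecuación de la velocidad v(t) = 2. Tomando d/dt de v(t), encontramos a(t) = 0. Usando a(t) = 0 y sustituyendo t = 1, encontramos a = 0.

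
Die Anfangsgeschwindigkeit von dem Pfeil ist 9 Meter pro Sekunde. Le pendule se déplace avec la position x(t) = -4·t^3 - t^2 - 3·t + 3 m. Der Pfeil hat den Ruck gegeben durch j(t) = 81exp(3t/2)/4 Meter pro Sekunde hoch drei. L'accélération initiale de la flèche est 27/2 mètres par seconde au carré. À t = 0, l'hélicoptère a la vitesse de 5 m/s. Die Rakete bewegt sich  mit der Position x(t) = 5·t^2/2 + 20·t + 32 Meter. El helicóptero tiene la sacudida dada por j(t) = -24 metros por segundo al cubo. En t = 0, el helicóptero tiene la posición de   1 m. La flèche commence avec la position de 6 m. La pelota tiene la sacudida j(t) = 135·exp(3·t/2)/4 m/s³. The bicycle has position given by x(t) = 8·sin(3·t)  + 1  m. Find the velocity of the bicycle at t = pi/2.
To solve this, we need to take 1 derivative of our position equation x(t) = 8·sin(3·t) + 1. Differentiating position, we get velocity: v(t) = 24·cos(3·t). We have velocity v(t) = 24·cos(3·t). Substituting t = pi/2: v(pi/2) = 0.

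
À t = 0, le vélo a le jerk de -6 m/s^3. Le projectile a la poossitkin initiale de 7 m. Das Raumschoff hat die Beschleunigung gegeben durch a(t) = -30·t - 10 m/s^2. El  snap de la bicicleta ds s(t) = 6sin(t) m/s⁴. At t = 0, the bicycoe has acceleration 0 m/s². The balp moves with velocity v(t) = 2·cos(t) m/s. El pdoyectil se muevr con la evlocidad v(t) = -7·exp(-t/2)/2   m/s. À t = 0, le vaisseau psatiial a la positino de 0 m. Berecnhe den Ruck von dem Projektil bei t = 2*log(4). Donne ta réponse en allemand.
Ausgehend von der Geschwindigkeit v(t) = -7·exp(-t/2)/2, nehmen wir 2 Ableitungen. Die Ableitung von der Geschwindigkeit ergibt die Beschleunigung: a(t) = 7·exp(-t/2)/4. Die Ableitung von der Beschleunigung ergibt den Ruck: j(t) = -7·exp(-t/2)/8. Mit j(t) = -7·exp(-t/2)/8 und Einsetzen von t = 2*log(4), finden wir j = -7/32.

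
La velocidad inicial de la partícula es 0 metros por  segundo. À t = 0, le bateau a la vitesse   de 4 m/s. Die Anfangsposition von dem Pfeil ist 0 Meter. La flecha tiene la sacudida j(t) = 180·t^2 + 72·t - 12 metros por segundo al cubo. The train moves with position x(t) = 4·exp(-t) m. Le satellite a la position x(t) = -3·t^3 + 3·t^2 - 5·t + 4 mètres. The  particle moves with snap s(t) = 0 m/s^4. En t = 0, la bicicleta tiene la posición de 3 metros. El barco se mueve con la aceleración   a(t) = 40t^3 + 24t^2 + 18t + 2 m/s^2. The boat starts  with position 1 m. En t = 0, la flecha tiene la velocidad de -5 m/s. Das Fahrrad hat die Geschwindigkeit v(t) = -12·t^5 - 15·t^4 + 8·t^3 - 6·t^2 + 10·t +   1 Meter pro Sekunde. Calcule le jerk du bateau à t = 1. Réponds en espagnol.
Para resolver esto, necesitamos tomar 1 derivada de nuestra ecuación de la aceleración a(t) = 40·t^3 + 24·t^2 + 18·t + 2. Tomando d/dt de a(t), encontramos j(t) = 120·t^2 + 48·t + 18. De la ecuación de la sacudida j(t) = 120·t^2 + 48·t + 18, sustituimos t = 1 para obtener j = 186.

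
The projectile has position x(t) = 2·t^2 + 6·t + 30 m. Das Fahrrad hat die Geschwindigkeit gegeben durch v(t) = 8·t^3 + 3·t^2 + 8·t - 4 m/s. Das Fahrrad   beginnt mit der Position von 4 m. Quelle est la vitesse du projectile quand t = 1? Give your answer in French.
En partant de la position x(t) = 2·t^2 + 6·t + 30, nous prenons 1 dérivée. En prenant d/dt de x(t), nous trouvons v(t) = 4·t + 6. De l'équation de la vitesse v(t) = 4·t + 6, nous substituons t = 1 pour obtenir v = 10.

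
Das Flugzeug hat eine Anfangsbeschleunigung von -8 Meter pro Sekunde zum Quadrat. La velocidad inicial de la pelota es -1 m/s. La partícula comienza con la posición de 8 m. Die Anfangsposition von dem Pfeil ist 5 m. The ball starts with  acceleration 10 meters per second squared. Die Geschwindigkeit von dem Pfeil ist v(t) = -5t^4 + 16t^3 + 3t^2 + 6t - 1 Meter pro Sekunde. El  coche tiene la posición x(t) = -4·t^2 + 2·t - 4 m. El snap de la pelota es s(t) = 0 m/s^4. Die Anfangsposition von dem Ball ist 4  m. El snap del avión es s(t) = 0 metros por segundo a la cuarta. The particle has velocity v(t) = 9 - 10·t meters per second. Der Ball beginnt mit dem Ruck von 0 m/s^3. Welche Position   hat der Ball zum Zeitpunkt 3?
Wir müssen das Integral unserer Gleichung für den Snap s(t) = 0 4-mal finden. Mit ∫s(t)dt und Anwendung von j(0) = 0, finden wir j(t) = 0. Durch Integration von dem Ruck und Verwendung der Anfangsbedingung a(0) = 10, erhalten wir a(t) = 10. Die Stammfunktion von der Beschleunigung, mit v(0) = -1, ergibt die Geschwindigkeit: v(t) = 10·t - 1. Die Stammfunktion von der Geschwindigkeit ist die Position. Mit x(0) = 4 erhalten wir x(t) = 5·t^2 - t + 4. Mit x(t) = 5·t^2 - t + 4 und Einsetzen von t = 3, finden wir x = 46.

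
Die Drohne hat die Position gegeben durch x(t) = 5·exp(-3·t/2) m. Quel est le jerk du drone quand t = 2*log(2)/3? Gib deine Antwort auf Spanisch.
Debemos derivar nuestra ecuación de la posición x(t) = 5·exp(-3·t/2) 3 veces. Tomando d/dt de x(t), encontramos v(t) = -15·exp(-3·t/2)/2. La derivada de la velocidad da la aceleración: a(t) = 45·exp(-3·t/2)/4. Tomando d/dt de a(t), encontramos j(t) = -135·exp(-3·t/2)/8. Tenemos la sacudida j(t) = -135·exp(-3·t/2)/8. Sustituyendo t = 2*log(2)/3: j(2*log(2)/3) = -135/16.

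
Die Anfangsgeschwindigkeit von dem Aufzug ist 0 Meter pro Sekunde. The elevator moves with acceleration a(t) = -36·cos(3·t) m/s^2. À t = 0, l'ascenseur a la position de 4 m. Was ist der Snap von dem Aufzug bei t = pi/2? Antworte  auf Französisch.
Nous devons dériver notre équation de l'accélération a(t) = -36·cos(3·t) 2 fois. En dérivant l'accélération, nous obtenons le jerk: j(t) = 108·sin(3·t). La dérivée du jerk donne le snap: s(t) = 324·cos(3·t). De l'équation du snap s(t) = 324·cos(3·t), nous substituons t = pi/2 pour obtenir s = 0.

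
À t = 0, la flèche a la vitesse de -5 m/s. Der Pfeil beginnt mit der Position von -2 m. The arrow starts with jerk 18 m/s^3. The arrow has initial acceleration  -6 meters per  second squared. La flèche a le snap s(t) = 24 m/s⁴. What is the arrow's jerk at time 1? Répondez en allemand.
Ausgehend von dem Snap s(t) = 24, nehmen wir 1 Stammfunktion. Die Stammfunktion von dem Snap, mit j(0) = 18, ergibt den Ruck: j(t) = 24·t + 18. Mit j(t) = 24·t + 18 und Einsetzen von t = 1, finden wir j = 42.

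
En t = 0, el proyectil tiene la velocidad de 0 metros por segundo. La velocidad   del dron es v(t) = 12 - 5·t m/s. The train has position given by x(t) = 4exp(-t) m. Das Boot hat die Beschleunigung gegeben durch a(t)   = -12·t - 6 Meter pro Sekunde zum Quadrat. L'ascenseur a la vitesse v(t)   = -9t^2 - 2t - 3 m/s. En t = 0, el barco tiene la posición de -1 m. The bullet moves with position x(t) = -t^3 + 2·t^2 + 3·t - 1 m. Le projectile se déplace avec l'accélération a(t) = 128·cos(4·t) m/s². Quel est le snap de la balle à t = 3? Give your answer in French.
Pour résoudre ceci, nous devons prendre 4 dérivées de notre équation de la position x(t) = -t^3 + 2·t^2 + 3·t - 1. La dérivée de la position donne la vitesse: v(t) = -3·t^2 + 4·t + 3. En prenant d/dt de v(t), nous trouvons a(t) = 4 - 6·t. La dérivée de l'accélération donne le jerk: j(t) = -6. En prenant d/dt de j(t), nous trouvons s(t) = 0. En utilisant s(t) = 0 et en substituant t = 3, nous trouvons s = 0.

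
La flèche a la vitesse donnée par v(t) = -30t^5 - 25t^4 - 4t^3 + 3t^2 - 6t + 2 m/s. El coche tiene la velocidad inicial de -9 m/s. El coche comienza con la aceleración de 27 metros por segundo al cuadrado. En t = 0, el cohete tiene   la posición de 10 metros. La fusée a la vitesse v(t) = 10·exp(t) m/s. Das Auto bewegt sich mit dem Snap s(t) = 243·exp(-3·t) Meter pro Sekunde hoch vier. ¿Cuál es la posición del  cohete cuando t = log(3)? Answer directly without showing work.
x(log(3)) = 30.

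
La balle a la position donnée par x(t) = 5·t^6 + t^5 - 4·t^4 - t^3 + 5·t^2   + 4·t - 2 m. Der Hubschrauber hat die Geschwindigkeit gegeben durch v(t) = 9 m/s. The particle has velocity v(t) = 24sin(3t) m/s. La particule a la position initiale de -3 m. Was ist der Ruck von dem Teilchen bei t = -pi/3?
Wir müssen unsere Gleichung für die Geschwindigkeit v(t) = 24·sin(3·t) 2-mal ableiten. Durch Ableiten von der Geschwindigkeit erhalten wir die Beschleunigung: a(t) = 72·cos(3·t). Durch Ableiten von der Beschleunigung erhalten wir den Ruck: j(t) = -216·sin(3·t). Mit j(t) = -216·sin(3·t) und Einsetzen von t = -pi/3, finden wir j = 0.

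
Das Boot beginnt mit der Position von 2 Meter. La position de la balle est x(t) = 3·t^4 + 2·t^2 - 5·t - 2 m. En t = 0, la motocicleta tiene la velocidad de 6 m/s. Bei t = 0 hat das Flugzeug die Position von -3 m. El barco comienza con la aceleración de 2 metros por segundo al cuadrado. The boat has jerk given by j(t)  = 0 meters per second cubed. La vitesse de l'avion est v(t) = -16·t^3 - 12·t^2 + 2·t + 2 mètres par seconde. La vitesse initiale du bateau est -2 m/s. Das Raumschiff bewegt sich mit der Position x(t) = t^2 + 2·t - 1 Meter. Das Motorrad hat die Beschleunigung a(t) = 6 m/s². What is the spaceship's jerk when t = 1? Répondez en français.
En partant de la position x(t) = t^2 + 2·t - 1, nous prenons 3 dérivées. La dérivée de la position donne la vitesse: v(t) = 2·t + 2. La dérivée de la vitesse donne l'accélération: a(t) = 2. En dérivant l'accélération, nous obtenons le jerk: j(t) = 0. De l'équation du jerk j(t) = 0, nous substituons t = 1 pour obtenir j = 0.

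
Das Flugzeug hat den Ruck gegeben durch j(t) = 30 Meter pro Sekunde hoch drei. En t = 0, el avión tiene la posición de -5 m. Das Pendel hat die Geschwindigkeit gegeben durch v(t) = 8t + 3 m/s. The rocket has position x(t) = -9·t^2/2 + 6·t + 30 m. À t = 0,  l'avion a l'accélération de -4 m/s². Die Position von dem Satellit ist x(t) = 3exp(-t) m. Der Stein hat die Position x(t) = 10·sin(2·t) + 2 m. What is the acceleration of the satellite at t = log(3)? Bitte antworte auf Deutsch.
Ausgehend von der Position x(t) = 3·exp(-t), nehmen wir 2 Ableitungen. Mit d/dt von x(t) finden wir v(t) = -3·exp(-t). Die Ableitung von der Geschwindigkeit ergibt die Beschleunigung: a(t) = 3·exp(-t). Mit a(t) = 3·exp(-t) und Einsetzen von t = log(3), finden wir a = 1.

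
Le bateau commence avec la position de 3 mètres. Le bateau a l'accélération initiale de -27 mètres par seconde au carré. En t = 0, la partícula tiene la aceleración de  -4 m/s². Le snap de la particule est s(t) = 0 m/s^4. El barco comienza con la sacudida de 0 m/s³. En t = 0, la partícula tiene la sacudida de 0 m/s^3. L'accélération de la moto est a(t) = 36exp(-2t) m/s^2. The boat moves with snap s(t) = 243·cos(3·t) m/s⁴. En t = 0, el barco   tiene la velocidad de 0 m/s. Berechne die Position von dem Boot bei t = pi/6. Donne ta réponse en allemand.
Ausgehend von dem Snap s(t) = 243·cos(3·t), nehmen wir 4 Stammfunktionen. Die Stammfunktion von dem Snap ist der Ruck. Mit j(0) = 0 erhalten wir j(t) = 81·sin(3·t). Die Stammfunktion von dem Ruck ist die Beschleunigung. Mit a(0) = -27 erhalten wir a(t) = -27·cos(3·t). Durch Integration von der Beschleunigung und Verwendung der Anfangsbedingung v(0) = 0, erhalten wir v(t) = -9·sin(3·t). Das Integral von der Geschwindigkeit, mit x(0) = 3, ergibt die Position: x(t) = 3·cos(3·t). Mit x(t) = 3·cos(3·t) und Einsetzen von t = pi/6, finden wir x = 0.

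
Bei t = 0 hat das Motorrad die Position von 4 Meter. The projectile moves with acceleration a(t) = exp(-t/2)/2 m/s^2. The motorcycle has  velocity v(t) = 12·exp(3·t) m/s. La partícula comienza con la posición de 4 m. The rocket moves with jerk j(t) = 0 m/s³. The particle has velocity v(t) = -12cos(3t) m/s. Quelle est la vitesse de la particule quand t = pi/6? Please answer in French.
En utilisant v(t) = -12·cos(3·t) et en substituant t = pi/6, nous trouvons v = 0.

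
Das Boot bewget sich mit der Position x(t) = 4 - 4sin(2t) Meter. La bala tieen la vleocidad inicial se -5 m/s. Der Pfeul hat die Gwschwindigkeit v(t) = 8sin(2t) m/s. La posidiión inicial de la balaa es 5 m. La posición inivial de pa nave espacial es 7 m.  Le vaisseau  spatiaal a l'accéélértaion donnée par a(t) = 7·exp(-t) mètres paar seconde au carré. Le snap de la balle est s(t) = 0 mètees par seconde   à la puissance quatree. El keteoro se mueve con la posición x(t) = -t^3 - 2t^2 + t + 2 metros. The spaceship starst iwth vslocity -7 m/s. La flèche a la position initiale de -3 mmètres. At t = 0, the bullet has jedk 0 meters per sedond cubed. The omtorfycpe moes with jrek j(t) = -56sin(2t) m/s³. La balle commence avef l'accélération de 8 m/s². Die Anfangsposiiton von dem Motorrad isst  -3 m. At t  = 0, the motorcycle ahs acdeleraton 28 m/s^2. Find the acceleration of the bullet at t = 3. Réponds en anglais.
To find the answer, we compute 2 antiderivatives of s(t) = 0. The antiderivative of snap is jerk. Using j(0) = 0, we get j(t) = 0. Taking ∫j(t)dt and applying a(0) = 8, we find a(t) = 8. We have acceleration a(t) = 8. Substituting t = 3: a(3) = 8.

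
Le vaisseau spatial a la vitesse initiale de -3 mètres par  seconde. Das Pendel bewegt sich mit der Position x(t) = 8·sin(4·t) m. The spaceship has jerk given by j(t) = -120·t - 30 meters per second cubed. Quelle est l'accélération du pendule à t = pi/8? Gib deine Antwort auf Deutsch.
Wir müssen unsere Gleichung für die Position x(t) = 8·sin(4·t) 2-mal ableiten. Durch Ableiten von der Position erhalten wir die Geschwindigkeit: v(t) = 32·cos(4·t). Die Ableitung von der Geschwindigkeit ergibt die Beschleunigung: a(t) = -128·sin(4·t). Aus der Gleichung für die Beschleunigung a(t) = -128·sin(4·t), setzen wir t = pi/8 ein und erhalten a = -128.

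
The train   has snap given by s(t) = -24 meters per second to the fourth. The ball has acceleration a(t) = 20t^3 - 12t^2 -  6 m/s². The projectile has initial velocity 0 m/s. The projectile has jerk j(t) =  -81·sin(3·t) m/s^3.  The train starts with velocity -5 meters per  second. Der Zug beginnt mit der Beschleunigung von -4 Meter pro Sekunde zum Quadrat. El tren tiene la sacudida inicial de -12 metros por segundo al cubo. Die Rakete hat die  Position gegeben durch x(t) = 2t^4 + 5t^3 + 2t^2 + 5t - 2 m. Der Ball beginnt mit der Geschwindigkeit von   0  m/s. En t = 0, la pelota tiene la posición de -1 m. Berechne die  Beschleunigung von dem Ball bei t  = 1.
Mit a(t) = 20·t^3 - 12·t^2 - 6 und Einsetzen von t = 1, finden wir a = 2.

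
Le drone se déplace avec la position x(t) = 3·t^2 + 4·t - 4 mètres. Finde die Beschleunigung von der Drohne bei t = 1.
Ausgehend von der Position x(t) = 3·t^2 + 4·t - 4, nehmen wir 2 Ableitungen. Mit d/dt von x(t) finden wir v(t) = 6·t + 4. Durch Ableiten von der Geschwindigkeit erhalten wir die Beschleunigung: a(t) = 6. Mit a(t) = 6 und Einsetzen von t = 1, finden wir a = 6.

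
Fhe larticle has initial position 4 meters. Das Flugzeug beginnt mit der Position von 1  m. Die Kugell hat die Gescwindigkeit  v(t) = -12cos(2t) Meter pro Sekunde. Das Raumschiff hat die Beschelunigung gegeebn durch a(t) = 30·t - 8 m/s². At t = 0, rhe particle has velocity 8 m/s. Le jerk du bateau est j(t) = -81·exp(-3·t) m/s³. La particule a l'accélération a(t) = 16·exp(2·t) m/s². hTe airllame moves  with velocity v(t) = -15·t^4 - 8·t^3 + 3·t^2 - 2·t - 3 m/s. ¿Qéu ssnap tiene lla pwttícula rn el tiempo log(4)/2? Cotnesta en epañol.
Para resolver esto, necesitamos tomar 2 derivadas de nuestra ecuación de la aceleración a(t) = 16·exp(2·t). La derivada de la aceleración da la sacudida: j(t) = 32·exp(2·t). Derivando la sacudida, obtenemos el snap: s(t) = 64·exp(2·t). Tenemos el snap s(t) = 64·exp(2·t). Sustituyendo t = log(4)/2: s(log(4)/2) = 256.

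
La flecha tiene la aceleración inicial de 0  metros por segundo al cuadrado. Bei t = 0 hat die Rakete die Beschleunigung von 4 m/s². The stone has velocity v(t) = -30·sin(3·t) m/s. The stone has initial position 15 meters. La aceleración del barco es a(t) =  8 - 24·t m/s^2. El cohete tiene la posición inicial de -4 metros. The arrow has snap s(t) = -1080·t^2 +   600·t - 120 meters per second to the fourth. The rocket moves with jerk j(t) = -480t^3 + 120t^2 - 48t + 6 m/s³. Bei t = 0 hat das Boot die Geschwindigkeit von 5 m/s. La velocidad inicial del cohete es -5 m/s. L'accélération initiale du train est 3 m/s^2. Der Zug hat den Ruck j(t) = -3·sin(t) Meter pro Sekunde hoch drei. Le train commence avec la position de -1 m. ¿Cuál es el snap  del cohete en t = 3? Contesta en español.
Debemos derivar nuestra ecuación de la sacudida j(t) = -480·t^3 + 120·t^2 - 48·t + 6 1 vez. Derivando la sacudida, obtenemos el snap: s(t) = -1440·t^2 + 240·t - 48. Tenemos el snap s(t) = -1440·t^2 + 240·t - 48. Sustituyendo t = 3: s(3) = -12288.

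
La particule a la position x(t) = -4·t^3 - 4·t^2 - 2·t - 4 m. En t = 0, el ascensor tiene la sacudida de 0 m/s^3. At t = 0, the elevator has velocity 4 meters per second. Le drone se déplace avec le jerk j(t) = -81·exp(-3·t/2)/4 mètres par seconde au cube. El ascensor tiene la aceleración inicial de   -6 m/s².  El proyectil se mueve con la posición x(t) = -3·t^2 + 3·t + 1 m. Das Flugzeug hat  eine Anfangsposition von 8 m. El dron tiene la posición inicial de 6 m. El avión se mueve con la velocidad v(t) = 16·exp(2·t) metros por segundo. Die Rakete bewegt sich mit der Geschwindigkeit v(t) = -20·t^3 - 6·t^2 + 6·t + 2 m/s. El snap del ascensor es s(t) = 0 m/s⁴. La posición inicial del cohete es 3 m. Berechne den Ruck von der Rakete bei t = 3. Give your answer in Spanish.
Partiendo de la velocidad v(t) = -20·t^3 - 6·t^2 + 6·t + 2, tomamos 2 derivadas. La derivada de la velocidad da la aceleración: a(t) = -60·t^2 - 12·t + 6. Derivando la aceleración, obtenemos la sacudida: j(t) = -120·t - 12. Tenemos la sacudida j(t) = -120·t - 12. Sustituyendo t = 3: j(3) = -372.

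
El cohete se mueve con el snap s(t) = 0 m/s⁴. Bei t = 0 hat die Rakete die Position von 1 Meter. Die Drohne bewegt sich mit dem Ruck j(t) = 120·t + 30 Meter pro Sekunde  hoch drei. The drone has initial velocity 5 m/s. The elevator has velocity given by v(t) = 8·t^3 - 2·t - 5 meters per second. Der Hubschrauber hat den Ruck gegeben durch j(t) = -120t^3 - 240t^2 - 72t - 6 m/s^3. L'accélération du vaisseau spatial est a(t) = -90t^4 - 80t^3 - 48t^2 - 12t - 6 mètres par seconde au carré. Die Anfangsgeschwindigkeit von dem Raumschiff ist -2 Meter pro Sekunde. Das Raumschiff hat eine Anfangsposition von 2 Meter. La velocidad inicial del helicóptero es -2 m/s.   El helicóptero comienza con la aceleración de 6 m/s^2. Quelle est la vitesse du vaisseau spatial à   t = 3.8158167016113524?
En partant de l'accélération a(t) = -90·t^4 - 80·t^3 - 48·t^2 - 12·t - 6, nous prenons 1 primitive. En intégrant l'accélération et en utilisant la condition initiale v(0) = -2, nous obtenons v(t) = -18·t^5 - 20·t^4 - 16·t^3 - 6·t^2 - 6·t - 2. Nous avons la vitesse v(t) = -18·t^5 - 20·t^4 - 16·t^3 - 6·t^2 - 6·t - 2. En substituant t = 3.8158167016113524: v(3.8158167016113524) = -19802.9876396097.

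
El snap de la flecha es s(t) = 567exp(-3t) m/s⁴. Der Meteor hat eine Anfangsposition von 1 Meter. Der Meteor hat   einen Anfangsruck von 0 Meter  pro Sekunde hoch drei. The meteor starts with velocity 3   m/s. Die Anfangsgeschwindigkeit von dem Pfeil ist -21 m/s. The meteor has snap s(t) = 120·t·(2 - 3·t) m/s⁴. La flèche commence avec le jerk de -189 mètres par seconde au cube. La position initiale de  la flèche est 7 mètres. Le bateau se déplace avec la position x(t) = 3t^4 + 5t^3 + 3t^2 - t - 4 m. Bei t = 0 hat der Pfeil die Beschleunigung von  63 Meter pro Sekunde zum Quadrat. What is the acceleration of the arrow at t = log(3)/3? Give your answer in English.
We need to integrate our snap equation s(t) = 567·exp(-3·t) 2 times. The integral of snap, with j(0) = -189, gives jerk: j(t) = -189·exp(-3·t). Taking ∫j(t)dt and applying a(0) = 63, we find a(t) = 63·exp(-3·t). From the given acceleration equation a(t) = 63·exp(-3·t), we substitute t = log(3)/3 to get a = 21.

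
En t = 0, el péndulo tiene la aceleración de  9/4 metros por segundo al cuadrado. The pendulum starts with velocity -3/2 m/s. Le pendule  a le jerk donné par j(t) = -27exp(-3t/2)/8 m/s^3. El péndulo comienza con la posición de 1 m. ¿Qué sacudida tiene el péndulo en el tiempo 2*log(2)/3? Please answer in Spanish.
Usando j(t) = -27·exp(-3·t/2)/8 y sustituyendo t = 2*log(2)/3, encontramos j = -27/16.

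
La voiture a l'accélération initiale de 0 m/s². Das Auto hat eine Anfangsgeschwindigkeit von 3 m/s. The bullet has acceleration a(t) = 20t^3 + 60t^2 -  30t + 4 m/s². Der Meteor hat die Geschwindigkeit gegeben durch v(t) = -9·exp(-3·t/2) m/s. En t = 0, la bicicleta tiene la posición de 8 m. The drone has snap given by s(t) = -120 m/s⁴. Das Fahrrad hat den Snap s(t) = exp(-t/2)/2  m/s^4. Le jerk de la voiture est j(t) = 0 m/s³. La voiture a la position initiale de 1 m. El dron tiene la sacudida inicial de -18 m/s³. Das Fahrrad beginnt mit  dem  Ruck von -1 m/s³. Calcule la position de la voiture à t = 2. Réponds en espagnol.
Para resolver esto, necesitamos tomar 3 integrales de nuestra ecuación de la sacudida j(t) = 0. Tomando ∫j(t)dt y aplicando a(0) = 0, encontramos a(t) = 0. Tomando ∫a(t)dt y aplicando v(0) = 3, encontramos v(t) = 3. La antiderivada de la velocidad es la posición. Usando x(0) = 1, obtenemos x(t) = 3·t + 1. Tenemos la posición x(t) = 3·t + 1. Sustituyendo t = 2: x(2) = 7.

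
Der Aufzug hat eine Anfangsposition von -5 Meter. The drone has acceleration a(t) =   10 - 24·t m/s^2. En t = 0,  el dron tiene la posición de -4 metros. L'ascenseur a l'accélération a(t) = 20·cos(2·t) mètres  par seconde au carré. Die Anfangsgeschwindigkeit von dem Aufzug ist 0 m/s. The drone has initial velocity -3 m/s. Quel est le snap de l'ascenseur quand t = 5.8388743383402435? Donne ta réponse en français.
Nous devons dériver notre équation de l'accélération a(t) = 20·cos(2·t) 2 fois. La dérivée de l'accélération donne le jerk: j(t) = -40·sin(2·t). La dérivée du jerk donne le snap: s(t) = -80·cos(2·t). De l'équation du snap s(t) = -80·cos(2·t), nous substituons t = 5.8388743383402435 pour obtenir s = -50.4385825509451.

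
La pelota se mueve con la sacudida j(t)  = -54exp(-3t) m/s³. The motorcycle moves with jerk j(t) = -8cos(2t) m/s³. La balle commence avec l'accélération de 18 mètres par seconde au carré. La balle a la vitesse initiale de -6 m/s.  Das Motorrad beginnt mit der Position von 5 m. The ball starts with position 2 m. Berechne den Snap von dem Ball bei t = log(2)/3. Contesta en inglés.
We must differentiate our jerk equation j(t) = -54·exp(-3·t) 1 time. Differentiating jerk, we get snap: s(t) = 162·exp(-3·t). Using s(t) = 162·exp(-3·t) and substituting t = log(2)/3, we find s = 81.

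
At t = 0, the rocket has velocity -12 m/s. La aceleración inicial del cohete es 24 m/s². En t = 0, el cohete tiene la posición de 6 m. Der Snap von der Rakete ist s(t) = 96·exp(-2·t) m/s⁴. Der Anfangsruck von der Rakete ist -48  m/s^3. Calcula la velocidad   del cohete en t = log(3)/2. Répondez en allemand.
Wir müssen unsere Gleichung für den Snap s(t) = 96·exp(-2·t) 3-mal integrieren. Das Integral von dem Snap, mit j(0) = -48, ergibt den Ruck: j(t) = -48·exp(-2·t). Das Integral von dem Ruck, mit a(0) = 24, ergibt die Beschleunigung: a(t) = 24·exp(-2·t). Die Stammfunktion von der Beschleunigung ist die Geschwindigkeit. Mit v(0) = -12 erhalten wir v(t) = -12·exp(-2·t). Aus der Gleichung für die Geschwindigkeit v(t) = -12·exp(-2·t), setzen wir t = log(3)/2 ein und erhalten v = -4.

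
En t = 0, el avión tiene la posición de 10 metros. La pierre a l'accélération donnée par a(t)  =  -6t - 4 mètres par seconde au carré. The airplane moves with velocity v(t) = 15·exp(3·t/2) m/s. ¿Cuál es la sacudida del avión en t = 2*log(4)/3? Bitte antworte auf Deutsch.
Um dies zu lösen, müssen wir 2 Ableitungen unserer Gleichung für die Geschwindigkeit v(t) = 15·exp(3·t/2) nehmen. Durch Ableiten von der Geschwindigkeit erhalten wir die Beschleunigung: a(t) = 45·exp(3·t/2)/2. Mit d/dt von a(t) finden wir j(t) = 135·exp(3·t/2)/4. Aus der Gleichung für den Ruck j(t) = 135·exp(3·t/2)/4, setzen wir t = 2*log(4)/3 ein und erhalten j = 135.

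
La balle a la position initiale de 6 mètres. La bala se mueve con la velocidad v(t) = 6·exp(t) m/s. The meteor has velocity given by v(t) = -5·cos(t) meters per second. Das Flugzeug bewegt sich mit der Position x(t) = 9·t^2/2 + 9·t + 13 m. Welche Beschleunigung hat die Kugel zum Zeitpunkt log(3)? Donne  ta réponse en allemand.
Ausgehend von der Geschwindigkeit v(t) = 6·exp(t), nehmen wir 1 Ableitung. Durch Ableiten von der Geschwindigkeit erhalten wir die Beschleunigung: a(t) = 6·exp(t). Mit a(t) = 6·exp(t) und Einsetzen von t = log(3), finden wir a = 18.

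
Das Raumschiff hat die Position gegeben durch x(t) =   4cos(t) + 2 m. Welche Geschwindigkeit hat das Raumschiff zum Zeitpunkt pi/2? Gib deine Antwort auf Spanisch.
Debemos derivar nuestra ecuación de la posición x(t) = 4·cos(t) + 2 1 vez. Tomando d/dt de x(t), encontramos v(t) = -4·sin(t). De la ecuación de la velocidad v(t) = -4·sin(t), sustituimos t = pi/2 para obtener v = -4.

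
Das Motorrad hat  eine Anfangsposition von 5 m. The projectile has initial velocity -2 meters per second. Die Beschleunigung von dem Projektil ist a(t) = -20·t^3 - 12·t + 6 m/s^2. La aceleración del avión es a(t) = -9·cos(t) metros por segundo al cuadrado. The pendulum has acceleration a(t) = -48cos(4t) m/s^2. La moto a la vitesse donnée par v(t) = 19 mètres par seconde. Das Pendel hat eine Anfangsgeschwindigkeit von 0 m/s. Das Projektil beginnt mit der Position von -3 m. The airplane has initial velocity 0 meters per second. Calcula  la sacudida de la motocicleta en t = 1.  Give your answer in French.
Pour résoudre ceci, nous devons prendre 2 dérivées de notre équation de la vitesse v(t) = 19. En dérivant la vitesse, nous obtenons l'accélération: a(t) = 0. La dérivée de l'accélération donne le jerk: j(t) = 0. En utilisant j(t) = 0 et en substituant t = 1, nous trouvons j = 0.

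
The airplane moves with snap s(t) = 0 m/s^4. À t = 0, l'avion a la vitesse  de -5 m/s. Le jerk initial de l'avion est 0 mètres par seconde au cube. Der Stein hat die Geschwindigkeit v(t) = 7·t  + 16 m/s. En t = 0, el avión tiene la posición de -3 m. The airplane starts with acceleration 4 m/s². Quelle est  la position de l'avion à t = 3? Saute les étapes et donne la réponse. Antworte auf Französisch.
La position à t = 3 est x = 0.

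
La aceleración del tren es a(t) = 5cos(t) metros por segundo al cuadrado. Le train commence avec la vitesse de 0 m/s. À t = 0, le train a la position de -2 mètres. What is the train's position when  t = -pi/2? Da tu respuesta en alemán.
Wir müssen unsere Gleichung für die Beschleunigung a(t) = 5·cos(t) 2-mal integrieren. Mit ∫a(t)dt und Anwendung von v(0) = 0, finden wir v(t) = 5·sin(t). Die Stammfunktion von der Geschwindigkeit ist die Position. Mit x(0) = -2 erhalten wir x(t) = 3 - 5·cos(t). Mit x(t) = 3 - 5·cos(t) und Einsetzen von t = -pi/2, finden wir x = 3.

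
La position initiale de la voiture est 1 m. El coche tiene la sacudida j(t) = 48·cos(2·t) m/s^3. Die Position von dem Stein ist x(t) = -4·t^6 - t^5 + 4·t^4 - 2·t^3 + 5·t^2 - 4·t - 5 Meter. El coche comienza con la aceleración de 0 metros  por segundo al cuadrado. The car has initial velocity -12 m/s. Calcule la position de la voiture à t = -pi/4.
En partant du jerk j(t) = 48·cos(2·t), nous prenons 3 primitives. L'intégrale du jerk est l'accélération. En utilisant a(0) = 0, nous obtenons a(t) = 24·sin(2·t). La primitive de l'accélération est la vitesse. En utilisant v(0) = -12, nous obtenons v(t) = -12·cos(2·t). En intégrant la vitesse et en utilisant la condition initiale x(0) = 1, nous obtenons x(t) = 1 - 6·sin(2·t). De l'équation de la position x(t) = 1 - 6·sin(2·t), nous substituons t = -pi/4 pour obtenir x = 7.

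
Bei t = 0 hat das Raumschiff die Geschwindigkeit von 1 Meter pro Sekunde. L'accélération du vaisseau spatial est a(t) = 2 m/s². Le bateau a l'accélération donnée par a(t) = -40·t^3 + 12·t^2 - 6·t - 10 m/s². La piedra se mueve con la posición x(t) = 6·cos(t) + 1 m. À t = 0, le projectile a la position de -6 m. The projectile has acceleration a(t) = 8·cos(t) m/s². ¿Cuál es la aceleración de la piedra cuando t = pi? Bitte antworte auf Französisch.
Pour résoudre ceci, nous devons prendre 2 dérivées de notre équation de la position x(t) = 6·cos(t) + 1. En dérivant la position, nous obtenons la vitesse: v(t) = -6·sin(t). En prenant d/dt de v(t), nous trouvons a(t) = -6·cos(t). En utilisant a(t) = -6·cos(t) et en substituant t = pi, nous trouvons a = 6.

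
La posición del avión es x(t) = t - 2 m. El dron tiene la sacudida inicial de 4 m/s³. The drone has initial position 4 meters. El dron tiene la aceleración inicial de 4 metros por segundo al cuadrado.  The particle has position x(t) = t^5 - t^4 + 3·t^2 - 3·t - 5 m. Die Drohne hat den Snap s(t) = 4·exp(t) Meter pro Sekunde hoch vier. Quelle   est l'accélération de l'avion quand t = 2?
Pour résoudre ceci, nous devons prendre 2 dérivées de notre équation de la position x(t) = t - 2. En prenant d/dt de x(t), nous trouvons v(t) = 1. En dérivant la vitesse, nous obtenons l'accélération: a(t) = 0. De l'équation de l'accélération a(t) = 0, nous substituons t = 2 pour obtenir a = 0.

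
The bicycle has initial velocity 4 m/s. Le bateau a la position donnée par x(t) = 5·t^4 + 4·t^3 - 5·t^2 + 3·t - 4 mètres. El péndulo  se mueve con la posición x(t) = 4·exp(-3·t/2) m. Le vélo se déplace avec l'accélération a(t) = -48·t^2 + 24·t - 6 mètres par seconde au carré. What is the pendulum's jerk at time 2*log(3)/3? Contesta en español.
Para resolver esto, necesitamos tomar 3 derivadas de nuestra ecuación de la posición x(t) = 4·exp(-3·t/2). Tomando d/dt de x(t), encontramos v(t) = -6·exp(-3·t/2). Tomando d/dt de v(t), encontramos a(t) = 9·exp(-3·t/2). Tomando d/dt de a(t), encontramos j(t) = -27·exp(-3·t/2)/2. De la ecuación de la sacudida j(t) = -27·exp(-3·t/2)/2, sustituimos t = 2*log(3)/3 para obtener j = -9/2.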